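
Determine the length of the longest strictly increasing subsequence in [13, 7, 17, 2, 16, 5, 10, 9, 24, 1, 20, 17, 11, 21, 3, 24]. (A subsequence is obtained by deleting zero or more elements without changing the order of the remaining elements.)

One longest increasing subsequence is 2, 5, 10, 20, 21, 24 (positions 4,6,7,11,14,16), of length 6; no longer one exists.

6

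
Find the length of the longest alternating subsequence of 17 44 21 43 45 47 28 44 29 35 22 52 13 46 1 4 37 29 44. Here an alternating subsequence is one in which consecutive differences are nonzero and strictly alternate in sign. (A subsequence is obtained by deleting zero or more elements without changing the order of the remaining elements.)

A longest alternating subsequence is 17, 44, 21, 43, 28, 44, 29, 35, 22, 52, 13, 46, 1, 37, 29, 44 (positions 1,2,3,4,7,8,9,10,11,12,13,14,15,17,18,19); its 15 consecutive differences strictly alternate in sign, and length 16 is optimal.

16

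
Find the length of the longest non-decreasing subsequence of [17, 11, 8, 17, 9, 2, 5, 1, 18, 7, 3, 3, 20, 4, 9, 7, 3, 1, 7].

6

Scanning left to right, the best length ending at each element is: 17→1, 11→1, 8→1, 17→2, 9→2, 2→1, 5→2, 1→1, 18→3, 7→3, 3→2, 3→3, 20→4, 4→4, 9→5, 7→5, 3→4, 1→2, 7→6.
So the longest non-decreasing subsequence has length 6, e.g. 2, 3, 3, 4, 7, 7.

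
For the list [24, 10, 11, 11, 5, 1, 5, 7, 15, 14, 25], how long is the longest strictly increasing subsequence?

5

Scanning left to right, the best length ending at each element is: 24→1, 10→1, 11→2, 11→2, 5→1, 1→1, 5→2, 7→3, 15→4, 14→4, 25→5.
So the longest increasing subsequence has length 5, e.g. 1, 5, 7, 15, 25.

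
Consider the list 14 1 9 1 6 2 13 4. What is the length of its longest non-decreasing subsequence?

Let dp[i] be the longest non-decreasing subsequence ending at position i. Then dp = [1, 1, 2, 2, 3, 3, 4, 4].
The maximum is 4; one witness is 1, 1, 6, 13 at positions 2,4,5,7.

4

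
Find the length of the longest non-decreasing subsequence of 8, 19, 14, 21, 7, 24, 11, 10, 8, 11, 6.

Scanning left to right, the best length ending at each element is: 8→1, 19→2, 14→2, 21→3, 7→1, 24→4, 11→2, 10→2, 8→2, 11→3, 6→1.
So the longest non-decreasing subsequence has length 4, e.g. 8, 19, 21, 24.

4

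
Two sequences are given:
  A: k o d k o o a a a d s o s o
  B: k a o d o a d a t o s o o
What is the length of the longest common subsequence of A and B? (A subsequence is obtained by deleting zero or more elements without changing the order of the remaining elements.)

Backtracking the LCS table gives one alignment: k (A1,B1) → o (A2,B3) → d (A3,B4) → o (A6,B5) → a (A7,B6) → a (A8,B8) → s (A11,B11) → o (A12,B12) → o (A14,B13).
So the longest common subsequence has length 9.

9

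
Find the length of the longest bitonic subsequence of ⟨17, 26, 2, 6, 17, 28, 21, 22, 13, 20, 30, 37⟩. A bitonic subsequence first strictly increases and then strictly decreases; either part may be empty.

Let inc[i] be the LIS ending at i and dec[i] the longest strictly decreasing subsequence starting at i. inc = [1, 2, 1, 2, 3, 4, 4, 5, 3, 4, 6, 7], dec = [2, 3, 1, 1, 2, 3, 2, 2, 1, 1, 1, 1].
max_i inc[i]+dec[i]−1 = 7, with one witness 2, 6, 17, 21, 22, 30, 37.

7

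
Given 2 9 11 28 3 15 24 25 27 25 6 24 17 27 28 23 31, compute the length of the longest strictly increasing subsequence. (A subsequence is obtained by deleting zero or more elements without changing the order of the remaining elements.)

9

One longest increasing subsequence is 2, 9, 11, 15, 24, 25, 27, 28, 31 (positions 1,2,3,6,7,8,9,15,17), of length 9; no longer one exists.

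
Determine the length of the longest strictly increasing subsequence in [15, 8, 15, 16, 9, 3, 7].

Let dp[i] be the longest increasing subsequence ending at position i. Then dp = [1, 1, 2, 3, 2, 1, 2].
The maximum is 3; one witness is 8, 15, 16 at positions 2,3,4.

3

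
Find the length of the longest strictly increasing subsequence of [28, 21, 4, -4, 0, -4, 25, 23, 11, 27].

Scanning left to right, the best length ending at each element is: 28→1, 21→1, 4→1, -4→1, 0→2, -4→1, 25→3, 23→3, 11→3, 27→4.
So the longest increasing subsequence has length 4, e.g. -4, 0, 25, 27.

4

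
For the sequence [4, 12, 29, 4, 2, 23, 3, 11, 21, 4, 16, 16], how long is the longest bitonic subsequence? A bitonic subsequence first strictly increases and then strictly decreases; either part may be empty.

One longest bitonic subsequence is 4, 12, 29, 23, 21, 16 (positions 1,2,3,6,9,12): it rises to 29 then falls. Length 6 is optimal.

6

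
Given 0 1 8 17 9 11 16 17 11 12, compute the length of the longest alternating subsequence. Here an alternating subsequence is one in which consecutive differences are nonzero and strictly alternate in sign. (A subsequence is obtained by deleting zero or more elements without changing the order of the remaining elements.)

A longest alternating subsequence is 0, 17, 9, 16, 11, 12 (positions 1,4,5,7,9,10); its 5 consecutive differences strictly alternate in sign, and length 6 is optimal.

6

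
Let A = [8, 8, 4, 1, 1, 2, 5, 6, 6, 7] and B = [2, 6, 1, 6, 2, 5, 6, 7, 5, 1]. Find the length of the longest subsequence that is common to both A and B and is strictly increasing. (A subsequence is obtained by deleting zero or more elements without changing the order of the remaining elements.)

A longest common strictly increasing subsequence is 1, 2, 5, 6, 7 (length 5); it appears in order in both A and B, and no longer such subsequence exists.

5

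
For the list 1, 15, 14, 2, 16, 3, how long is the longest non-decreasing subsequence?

Scanning left to right, the best length ending at each element is: 1→1, 15→2, 14→2, 2→2, 16→3, 3→3.
So the longest non-decreasing subsequence has length 3, e.g. 1, 15, 16.

3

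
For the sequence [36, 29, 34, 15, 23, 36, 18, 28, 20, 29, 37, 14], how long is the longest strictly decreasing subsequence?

Let dp[i] be the longest decreasing subsequence ending at position i. Then dp = [1, 2, 2, 3, 3, 1, 4, 3, 4, 3, 1, 5].
The maximum is 5; one witness is 36, 29, 23, 18, 14 at positions 1,2,5,7,12.

5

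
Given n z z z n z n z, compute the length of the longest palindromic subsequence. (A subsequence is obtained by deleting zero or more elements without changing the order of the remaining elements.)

6

One longest palindromic subsequence is nzzzzn (positions 1,2,3,4,6,7); it reads the same forward and backward, and the interval DP gives dp[1][8] = 6.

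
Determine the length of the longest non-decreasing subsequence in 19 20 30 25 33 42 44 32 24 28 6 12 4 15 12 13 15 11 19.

6

Let dp[i] be the longest non-decreasing subsequence ending at position i. Then dp = [1, 2, 3, 3, 4, 5, 6, 4, 3, 4, 1, 2, 1, 3, 3, 4, 5, 2, 6].
The maximum is 6; one witness is 19, 20, 30, 33, 42, 44 at positions 1,2,3,5,6,7.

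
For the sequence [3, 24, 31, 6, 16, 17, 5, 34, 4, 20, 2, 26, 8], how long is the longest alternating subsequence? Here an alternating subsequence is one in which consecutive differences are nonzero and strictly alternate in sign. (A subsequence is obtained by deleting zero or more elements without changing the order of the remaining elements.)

11

A longest alternating subsequence is 3, 24, 6, 16, 5, 34, 4, 20, 2, 26, 8 (positions 1,2,4,5,7,8,9,10,11,12,13); its 10 consecutive differences strictly alternate in sign, and length 11 is optimal.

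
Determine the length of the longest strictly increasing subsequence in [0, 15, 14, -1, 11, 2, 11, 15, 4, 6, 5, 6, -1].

5

One longest increasing subsequence is 0, 2, 4, 5, 6 (positions 1,6,9,11,12), of length 5; no longer one exists.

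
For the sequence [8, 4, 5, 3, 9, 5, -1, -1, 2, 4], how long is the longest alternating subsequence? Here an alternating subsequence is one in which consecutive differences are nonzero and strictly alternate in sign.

A longest alternating subsequence is 8, 4, 5, 3, 9, -1, 2 (positions 1,2,3,4,5,7,9); its 6 consecutive differences strictly alternate in sign, and length 7 is optimal.

7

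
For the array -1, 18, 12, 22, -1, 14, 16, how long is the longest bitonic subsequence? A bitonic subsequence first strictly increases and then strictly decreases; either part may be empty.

4

One longest bitonic subsequence is -1, 18, 12, -1 (positions 1,2,3,5): it rises to 18 then falls. Length 4 is optimal.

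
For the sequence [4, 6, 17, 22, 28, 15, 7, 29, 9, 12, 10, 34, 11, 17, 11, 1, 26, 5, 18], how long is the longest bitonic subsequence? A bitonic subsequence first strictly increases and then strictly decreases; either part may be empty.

10

Let inc[i] be the LIS ending at i and dec[i] the longest strictly decreasing subsequence starting at i. inc = [1, 2, 3, 4, 5, 3, 3, 6, 4, 5, 5, 7, 6, 7, 6, 1, 8, 2, 8], dec = [2, 2, 5, 5, 5, 4, 2, 4, 2, 3, 2, 4, 2, 3, 2, 1, 2, 1, 1].
max_i inc[i]+dec[i]−1 = 10, with one witness 4, 6, 17, 22, 28, 29, 34, 17, 11, 5.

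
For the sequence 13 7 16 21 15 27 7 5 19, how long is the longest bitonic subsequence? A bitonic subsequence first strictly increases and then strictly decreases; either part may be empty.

6

Let inc[i] be the LIS ending at i and dec[i] the longest strictly decreasing subsequence starting at i. inc = [1, 1, 2, 3, 2, 4, 1, 1, 3], dec = [3, 2, 4, 4, 3, 3, 2, 1, 1].
max_i inc[i]+dec[i]−1 = 6, with one witness 13, 16, 21, 15, 7, 5.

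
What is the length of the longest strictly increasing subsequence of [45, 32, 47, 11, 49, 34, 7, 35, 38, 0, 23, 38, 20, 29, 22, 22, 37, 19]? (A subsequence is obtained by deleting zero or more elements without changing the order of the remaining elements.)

4

Let dp[i] be the longest increasing subsequence ending at position i. Then dp = [1, 1, 2, 1, 3, 2, 1, 3, 4, 1, 2, 4, 2, 3, 3, 3, 4, 2].
The maximum is 4; one witness is 32, 34, 35, 38 at positions 2,6,8,9.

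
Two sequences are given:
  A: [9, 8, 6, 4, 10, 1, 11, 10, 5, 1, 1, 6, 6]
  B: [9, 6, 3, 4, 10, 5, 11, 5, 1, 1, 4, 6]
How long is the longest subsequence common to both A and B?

9

Backtracking the LCS table gives one alignment: 9 (A1,B1) → 6 (A3,B2) → 4 (A4,B4) → 10 (A5,B5) → 11 (A7,B7) → 5 (A9,B8) → 1 (A10,B9) → 1 (A11,B10) → 6 (A13,B12).
So the longest common subsequence has length 9.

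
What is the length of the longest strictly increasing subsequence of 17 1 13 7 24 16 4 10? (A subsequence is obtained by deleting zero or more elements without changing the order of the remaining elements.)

3

Let dp[i] be the longest increasing subsequence ending at position i. Then dp = [1, 1, 2, 2, 3, 3, 2, 3].
The maximum is 3; one witness is 1, 13, 24 at positions 2,3,5.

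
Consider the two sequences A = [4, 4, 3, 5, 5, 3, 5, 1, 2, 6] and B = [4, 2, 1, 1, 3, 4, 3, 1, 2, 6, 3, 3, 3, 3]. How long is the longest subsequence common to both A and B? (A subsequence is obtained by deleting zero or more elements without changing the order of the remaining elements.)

6

A longest common subsequence is 4, 4, 3, 1, 2, 6 (length 6); the LCS DP confirms no longer common subsequence exists.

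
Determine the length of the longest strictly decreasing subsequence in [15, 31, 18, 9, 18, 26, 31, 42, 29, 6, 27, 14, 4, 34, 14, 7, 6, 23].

Scanning left to right, the best length ending at each element is: 15→1, 31→1, 18→2, 9→3, 18→2, 26→2, 31→1, 42→1, 29→2, 6→4, 27→3, 14→4, 4→5, 34→2, 14→4, 7→5, 6→6, 23→4.
So the longest decreasing subsequence has length 6, e.g. 31, 29, 27, 14, 7, 6.

6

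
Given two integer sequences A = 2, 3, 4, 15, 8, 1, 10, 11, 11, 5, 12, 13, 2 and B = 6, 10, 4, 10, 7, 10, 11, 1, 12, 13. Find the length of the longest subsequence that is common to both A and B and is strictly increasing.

For each value that appears in both, track the longest common increasing run ending there.
The best achievable length is 5; one witness is 4, 10, 11, 12, 13 (A-positions 3,7,8,11,12, B-positions 3,4,7,9,10).

5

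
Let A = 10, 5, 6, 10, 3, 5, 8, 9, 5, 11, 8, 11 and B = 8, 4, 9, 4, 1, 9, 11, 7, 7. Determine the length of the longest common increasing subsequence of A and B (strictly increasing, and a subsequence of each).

3

A longest common strictly increasing subsequence is 8, 9, 11 (length 3); it appears in order in both A and B, and no longer such subsequence exists.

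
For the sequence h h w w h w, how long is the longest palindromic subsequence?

4

Using dp[i][j] = 2 + dp[i+1][j−1] if the ends match, else max(dp[i+1][j], dp[i][j−1]):
dp[1][6] = 4. A witness is hwwh at positions 2,3,4,5.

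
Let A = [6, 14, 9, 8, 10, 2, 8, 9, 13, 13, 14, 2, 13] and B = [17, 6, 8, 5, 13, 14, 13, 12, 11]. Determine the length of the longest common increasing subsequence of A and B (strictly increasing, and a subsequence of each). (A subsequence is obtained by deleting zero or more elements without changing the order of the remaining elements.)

A longest common strictly increasing subsequence is 6, 8, 13, 14 (length 4); it appears in order in both A and B, and no longer such subsequence exists.

4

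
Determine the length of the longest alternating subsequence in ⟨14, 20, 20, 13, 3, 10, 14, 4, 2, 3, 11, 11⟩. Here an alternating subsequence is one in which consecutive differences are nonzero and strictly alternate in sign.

6

A longest alternating subsequence is 14, 20, 3, 10, 2, 3 (positions 1,2,5,6,9,10); its 5 consecutive differences strictly alternate in sign, and length 6 is optimal.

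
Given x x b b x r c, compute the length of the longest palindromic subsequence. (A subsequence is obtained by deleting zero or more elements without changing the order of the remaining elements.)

One longest palindromic subsequence is xbbx (positions 2,3,4,5); it reads the same forward and backward, and the interval DP gives dp[1][7] = 4.

4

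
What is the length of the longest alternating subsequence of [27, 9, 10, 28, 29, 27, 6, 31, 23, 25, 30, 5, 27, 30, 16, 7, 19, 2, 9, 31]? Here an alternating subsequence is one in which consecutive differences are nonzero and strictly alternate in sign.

A longest alternating subsequence is 27, 9, 28, 27, 31, 23, 25, 5, 27, 16, 19, 2, 9 (positions 1,2,4,6,8,9,10,12,13,15,17,18,19); its 12 consecutive differences strictly alternate in sign, and length 13 is optimal.

13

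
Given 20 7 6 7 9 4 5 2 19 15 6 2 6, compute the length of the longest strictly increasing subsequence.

Let dp[i] be the longest increasing subsequence ending at position i. Then dp = [1, 1, 1, 2, 3, 1, 2, 1, 4, 4, 3, 1, 3].
The maximum is 4; one witness is 6, 7, 9, 19 at positions 3,4,5,9.

4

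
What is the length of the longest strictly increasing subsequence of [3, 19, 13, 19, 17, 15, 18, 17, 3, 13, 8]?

4

One longest increasing subsequence is 3, 13, 17, 18 (positions 1,3,5,7), of length 4; no longer one exists.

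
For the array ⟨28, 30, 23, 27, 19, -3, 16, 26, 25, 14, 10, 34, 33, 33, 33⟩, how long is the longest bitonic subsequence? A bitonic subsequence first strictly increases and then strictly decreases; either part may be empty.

7

Let inc[i] be the LIS ending at i and dec[i] the longest strictly decreasing subsequence starting at i. inc = [1, 2, 1, 2, 1, 1, 2, 3, 3, 2, 2, 4, 4, 4, 4], dec = [6, 6, 5, 5, 4, 1, 3, 4, 3, 2, 1, 2, 1, 1, 1].
max_i inc[i]+dec[i]−1 = 7, with one witness 28, 30, 27, 26, 25, 14, 10.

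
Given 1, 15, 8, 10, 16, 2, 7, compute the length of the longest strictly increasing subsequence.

One longest increasing subsequence is 1, 8, 10, 16 (positions 1,3,4,5), of length 4; no longer one exists.

4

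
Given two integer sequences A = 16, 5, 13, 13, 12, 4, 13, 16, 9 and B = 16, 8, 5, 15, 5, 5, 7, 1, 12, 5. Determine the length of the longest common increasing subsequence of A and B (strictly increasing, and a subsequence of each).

2

For each value that appears in both, track the longest common increasing run ending there.
The best achievable length is 2; one witness is 5, 12 (A-positions 2,5, B-positions 3,9).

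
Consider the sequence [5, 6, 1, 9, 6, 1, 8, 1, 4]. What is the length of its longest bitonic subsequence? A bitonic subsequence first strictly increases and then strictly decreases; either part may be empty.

5

One longest bitonic subsequence is 5, 6, 9, 8, 4 (positions 1,2,4,7,9): it rises to 9 then falls. Length 5 is optimal.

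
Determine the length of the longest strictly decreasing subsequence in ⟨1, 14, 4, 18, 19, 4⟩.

2

Let dp[i] be the longest decreasing subsequence ending at position i. Then dp = [1, 1, 2, 1, 1, 2].
The maximum is 2; one witness is 14, 4 at positions 2,3.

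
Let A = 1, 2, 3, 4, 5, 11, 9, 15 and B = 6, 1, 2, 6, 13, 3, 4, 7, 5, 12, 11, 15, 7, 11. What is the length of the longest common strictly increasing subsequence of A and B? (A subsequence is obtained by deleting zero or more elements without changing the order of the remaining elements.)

7

A longest common strictly increasing subsequence is 1, 2, 3, 4, 5, 11, 15 (length 7); it appears in order in both A and B, and no longer such subsequence exists.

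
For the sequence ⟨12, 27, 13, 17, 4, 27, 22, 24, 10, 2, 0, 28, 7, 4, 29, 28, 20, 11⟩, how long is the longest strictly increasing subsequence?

Let dp[i] be the longest increasing subsequence ending at position i. Then dp = [1, 2, 2, 3, 1, 4, 4, 5, 2, 1, 1, 6, 2, 2, 7, 6, 4, 3].
The maximum is 7; one witness is 12, 13, 17, 22, 24, 28, 29 at positions 1,3,4,7,8,12,15.

7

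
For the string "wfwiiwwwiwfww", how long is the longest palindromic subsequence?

11

One longest palindromic subsequence is wfwiwwwiwfw (positions 1,2,3,4,6,7,8,9,10,11,13); it reads the same forward and backward, and the interval DP gives dp[1][13] = 11.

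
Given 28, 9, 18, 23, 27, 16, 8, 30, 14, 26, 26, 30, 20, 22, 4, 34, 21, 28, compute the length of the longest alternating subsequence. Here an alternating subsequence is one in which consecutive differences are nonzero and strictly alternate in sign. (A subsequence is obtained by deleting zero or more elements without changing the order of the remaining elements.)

Track the best alternating length ending on an up-step vs a down-step at each position: up/down = 1/1, 1/2, 3/2, 3/2, 3/2, 3/4, 1/4, 5/1, 5/6, 7/6, 7/6, 7/1, 7/8, 9/8, 1/10, 11/1, 11/12, 13/12.
The maximum over both is 13; one such subsequence is 28, 9, 18, 16, 30, 14, 26, 20, 22, 4, 34, 21, 28.

13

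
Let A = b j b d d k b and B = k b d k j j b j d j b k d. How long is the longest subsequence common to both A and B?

5

A longest common subsequence is bjbdd (length 5); the LCS DP confirms no longer common subsequence exists.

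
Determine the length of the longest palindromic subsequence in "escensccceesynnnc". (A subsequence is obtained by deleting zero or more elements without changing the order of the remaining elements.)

9

One longest palindromic subsequence is cnscccsnc (positions 3,5,6,7,8,9,12,16,17); it reads the same forward and backward, and the interval DP gives dp[1][17] = 9.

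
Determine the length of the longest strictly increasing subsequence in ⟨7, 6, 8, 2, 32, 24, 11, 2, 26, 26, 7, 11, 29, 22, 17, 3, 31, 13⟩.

6

Let dp[i] be the longest increasing subsequence ending at position i. Then dp = [1, 1, 2, 1, 3, 3, 3, 1, 4, 4, 2, 3, 5, 4, 4, 2, 6, 4].
The maximum is 6; one witness is 7, 8, 24, 26, 29, 31 at positions 1,3,6,9,13,17.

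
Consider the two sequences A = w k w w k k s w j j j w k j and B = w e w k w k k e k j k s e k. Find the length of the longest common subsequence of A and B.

A longest common subsequence is wkwkksk (length 7); the LCS DP confirms no longer common subsequence exists.

7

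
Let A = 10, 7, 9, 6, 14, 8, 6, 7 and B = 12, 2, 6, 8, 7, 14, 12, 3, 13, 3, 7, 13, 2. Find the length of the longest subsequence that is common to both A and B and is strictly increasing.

2

For each value that appears in both, track the longest common increasing run ending there.
The best achievable length is 2; one witness is 6, 8 (A-positions 4,6, B-positions 3,4).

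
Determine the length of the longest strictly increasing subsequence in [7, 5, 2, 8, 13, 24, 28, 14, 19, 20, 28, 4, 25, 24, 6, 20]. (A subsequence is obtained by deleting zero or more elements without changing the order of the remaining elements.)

7

Let dp[i] be the longest increasing subsequence ending at position i. Then dp = [1, 1, 1, 2, 3, 4, 5, 4, 5, 6, 7, 2, 7, 7, 3, 6].
The maximum is 7; one witness is 7, 8, 13, 14, 19, 20, 28 at positions 1,4,5,8,9,10,11.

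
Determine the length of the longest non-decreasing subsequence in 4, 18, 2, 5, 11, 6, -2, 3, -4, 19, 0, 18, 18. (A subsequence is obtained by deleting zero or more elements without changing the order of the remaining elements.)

5

One longest non-decreasing subsequence is 4, 5, 11, 18, 18 (positions 1,4,5,12,13), of length 5; no longer one exists.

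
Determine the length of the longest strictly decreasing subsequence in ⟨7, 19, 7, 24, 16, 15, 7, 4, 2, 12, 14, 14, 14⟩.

6

Let dp[i] be the longest decreasing subsequence ending at position i. Then dp = [1, 1, 2, 1, 2, 3, 4, 5, 6, 4, 4, 4, 4].
The maximum is 6; one witness is 19, 16, 15, 7, 4, 2 at positions 2,5,6,7,8,9.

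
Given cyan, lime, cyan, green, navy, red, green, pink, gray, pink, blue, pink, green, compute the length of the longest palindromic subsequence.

Using dp[i][j] = 2 + dp[i+1][j−1] if the ends match, else max(dp[i+1][j], dp[i][j−1]):
dp[1][13] = 5. A witness is green pink blue pink green at positions 4,8,11,12,13.

5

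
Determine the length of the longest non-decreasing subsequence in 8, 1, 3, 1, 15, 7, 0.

3

Let dp[i] be the longest non-decreasing subsequence ending at position i. Then dp = [1, 1, 2, 2, 3, 3, 1].
The maximum is 3; one witness is 1, 3, 15 at positions 2,3,5.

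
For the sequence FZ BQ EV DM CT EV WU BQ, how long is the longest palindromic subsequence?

5

Using dp[i][j] = 2 + dp[i+1][j−1] if the ends match, else max(dp[i+1][j], dp[i][j−1]):
dp[1][8] = 5. A witness is BQ EV CT EV BQ at positions 2,3,5,6,8.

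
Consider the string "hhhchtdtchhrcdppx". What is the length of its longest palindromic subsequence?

9

Using dp[i][j] = 2 + dp[i+1][j−1] if the ends match, else max(dp[i+1][j], dp[i][j−1]):
dp[1][17] = 9. A witness is hhctdtchh at positions 2,3,4,6,7,8,9,10,11.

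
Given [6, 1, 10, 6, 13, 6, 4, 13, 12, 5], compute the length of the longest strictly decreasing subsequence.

3

Let dp[i] be the longest decreasing subsequence ending at position i. Then dp = [1, 2, 1, 2, 1, 2, 3, 1, 2, 3].
The maximum is 3; one witness is 10, 6, 4 at positions 3,4,7.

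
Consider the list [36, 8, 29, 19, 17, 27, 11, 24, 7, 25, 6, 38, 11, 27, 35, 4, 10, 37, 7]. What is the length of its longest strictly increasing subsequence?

7

Scanning left to right, the best length ending at each element is: 36→1, 8→1, 29→2, 19→2, 17→2, 27→3, 11→2, 24→3, 7→1, 25→4, 6→1, 38→5, 11→2, 27→5, 35→6, 4→1, 10→2, 37→7, 7→2.
So the longest increasing subsequence has length 7, e.g. 8, 19, 24, 25, 27, 35, 37.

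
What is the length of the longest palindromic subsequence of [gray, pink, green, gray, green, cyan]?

One longest palindromic subsequence is green gray green (positions 3,4,5); it reads the same forward and backward, and the interval DP gives dp[1][6] = 3.

3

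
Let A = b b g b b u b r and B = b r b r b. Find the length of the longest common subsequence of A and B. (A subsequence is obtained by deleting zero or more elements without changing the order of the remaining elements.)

3

Backtracking the LCS table gives one alignment: b (A1,B1) → b (A2,B3) → b (A7,B5).
So the longest common subsequence has length 3.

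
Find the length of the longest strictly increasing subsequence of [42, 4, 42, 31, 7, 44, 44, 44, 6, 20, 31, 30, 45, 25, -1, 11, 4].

One longest increasing subsequence is 4, 7, 20, 31, 45 (positions 2,5,10,11,13), of length 5; no longer one exists.

5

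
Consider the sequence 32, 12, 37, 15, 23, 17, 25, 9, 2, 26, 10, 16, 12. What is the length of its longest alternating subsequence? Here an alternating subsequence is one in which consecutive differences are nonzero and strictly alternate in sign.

A longest alternating subsequence is 32, 12, 37, 15, 23, 17, 25, 9, 26, 10, 16, 12 (positions 1,2,3,4,5,6,7,8,10,11,12,13); its 11 consecutive differences strictly alternate in sign, and length 12 is optimal.

12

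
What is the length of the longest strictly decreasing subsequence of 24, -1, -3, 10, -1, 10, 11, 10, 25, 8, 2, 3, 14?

One longest decreasing subsequence is 24, 11, 10, 8, 2 (positions 1,7,8,10,11), of length 5; no longer one exists.

5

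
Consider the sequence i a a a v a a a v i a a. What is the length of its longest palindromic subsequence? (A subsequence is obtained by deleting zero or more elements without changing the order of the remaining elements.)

9

One longest palindromic subsequence is aavaaavaa (positions 2,3,5,6,7,8,9,11,12); it reads the same forward and backward, and the interval DP gives dp[1][12] = 9.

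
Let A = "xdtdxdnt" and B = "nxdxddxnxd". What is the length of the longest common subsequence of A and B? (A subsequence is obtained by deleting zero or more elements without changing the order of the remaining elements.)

5

Backtracking the LCS table gives one alignment: x (A1,B4) → d (A2,B5) → d (A4,B6) → x (A5,B9) → d (A6,B10).
So the longest common subsequence has length 5.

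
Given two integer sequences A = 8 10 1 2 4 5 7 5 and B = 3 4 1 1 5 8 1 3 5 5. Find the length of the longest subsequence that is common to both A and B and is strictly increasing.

A longest common strictly increasing subsequence is 4, 5 (length 2); it appears in order in both A and B, and no longer such subsequence exists.

2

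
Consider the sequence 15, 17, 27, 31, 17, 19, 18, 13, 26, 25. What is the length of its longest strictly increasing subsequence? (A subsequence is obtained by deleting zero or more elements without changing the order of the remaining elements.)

4

Scanning left to right, the best length ending at each element is: 15→1, 17→2, 27→3, 31→4, 17→2, 19→3, 18→3, 13→1, 26→4, 25→4.
So the longest increasing subsequence has length 4, e.g. 15, 17, 27, 31.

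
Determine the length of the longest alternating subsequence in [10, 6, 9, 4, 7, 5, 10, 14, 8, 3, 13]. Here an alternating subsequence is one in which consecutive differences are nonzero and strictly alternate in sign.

Track the best alternating length ending on an up-step vs a down-step at each position: up/down = 1/1, 1/2, 3/2, 1/4, 5/4, 5/6, 7/1, 7/1, 7/8, 1/8, 9/8.
The maximum over both is 9; one such subsequence is 10, 6, 9, 4, 7, 5, 10, 8, 13.

9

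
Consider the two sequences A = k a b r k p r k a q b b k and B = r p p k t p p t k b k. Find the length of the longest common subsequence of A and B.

Backtracking the LCS table gives one alignment: r (A4,B1) → k (A5,B4) → p (A6,B7) → k (A8,B9) → b (A12,B10) → k (A13,B11).
So the longest common subsequence has length 6.

6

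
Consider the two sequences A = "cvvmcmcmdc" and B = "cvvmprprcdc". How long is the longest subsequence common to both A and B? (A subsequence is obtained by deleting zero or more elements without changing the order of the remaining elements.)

Backtracking the LCS table gives one alignment: c (A1,B1) → v (A2,B2) → v (A3,B3) → m (A4,B4) → c (A7,B9) → d (A9,B10) → c (A10,B11).
So the longest common subsequence has length 7.

7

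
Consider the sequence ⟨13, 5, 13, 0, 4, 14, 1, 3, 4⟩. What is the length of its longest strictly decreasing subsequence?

4

Scanning left to right, the best length ending at each element is: 13→1, 5→2, 13→1, 0→3, 4→3, 14→1, 1→4, 3→4, 4→3.
So the longest decreasing subsequence has length 4, e.g. 13, 5, 4, 1.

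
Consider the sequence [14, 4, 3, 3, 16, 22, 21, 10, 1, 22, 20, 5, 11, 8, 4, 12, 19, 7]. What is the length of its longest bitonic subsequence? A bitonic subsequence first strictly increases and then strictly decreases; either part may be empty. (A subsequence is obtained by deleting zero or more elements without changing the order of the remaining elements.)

8

One longest bitonic subsequence is 14, 16, 22, 21, 20, 11, 8, 7 (positions 1,5,6,7,11,13,14,18): it rises to 22 then falls. Length 8 is optimal.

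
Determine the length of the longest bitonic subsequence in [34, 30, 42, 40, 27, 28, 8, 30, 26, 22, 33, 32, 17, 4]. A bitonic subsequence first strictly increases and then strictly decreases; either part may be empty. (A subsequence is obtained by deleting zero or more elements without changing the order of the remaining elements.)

One longest bitonic subsequence is 34, 42, 40, 30, 26, 22, 17, 4 (positions 1,3,4,8,9,10,13,14): it rises to 42 then falls. Length 8 is optimal.

8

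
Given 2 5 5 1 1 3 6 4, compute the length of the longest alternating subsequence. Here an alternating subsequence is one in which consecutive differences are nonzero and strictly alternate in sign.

5

A longest alternating subsequence is 2, 5, 1, 6, 4 (positions 1,2,4,7,8); its 4 consecutive differences strictly alternate in sign, and length 5 is optimal.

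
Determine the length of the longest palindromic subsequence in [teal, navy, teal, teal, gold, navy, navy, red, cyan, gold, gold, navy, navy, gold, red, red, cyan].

8

Using dp[i][j] = 2 + dp[i+1][j−1] if the ends match, else max(dp[i+1][j], dp[i][j−1]):
dp[1][17] = 8. A witness is gold navy navy gold gold navy navy gold at positions 5,6,7,10,11,12,13,14.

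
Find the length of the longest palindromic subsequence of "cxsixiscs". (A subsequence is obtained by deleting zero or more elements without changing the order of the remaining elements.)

7

One longest palindromic subsequence is csixisc (positions 1,3,4,5,6,7,8); it reads the same forward and backward, and the interval DP gives dp[1][9] = 7.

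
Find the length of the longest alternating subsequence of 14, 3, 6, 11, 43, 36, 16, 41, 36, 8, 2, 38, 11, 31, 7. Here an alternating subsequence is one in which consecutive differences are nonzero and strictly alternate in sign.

10

Track the best alternating length ending on an up-step vs a down-step at each position: up/down = 1/1, 1/2, 3/2, 3/2, 3/1, 3/4, 3/4, 5/4, 5/6, 3/6, 1/6, 7/6, 7/8, 9/8, 7/10.
The maximum over both is 10; one such subsequence is 14, 3, 43, 36, 41, 36, 38, 11, 31, 7.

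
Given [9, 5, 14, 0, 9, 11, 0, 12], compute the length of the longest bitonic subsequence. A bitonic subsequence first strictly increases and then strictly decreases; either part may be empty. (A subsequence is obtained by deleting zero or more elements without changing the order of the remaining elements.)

4

One longest bitonic subsequence is 9, 14, 11, 0 (positions 1,3,6,7): it rises to 14 then falls. Length 4 is optimal.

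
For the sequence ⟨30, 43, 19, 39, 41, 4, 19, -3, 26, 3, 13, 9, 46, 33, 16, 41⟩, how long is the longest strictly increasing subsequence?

Scanning left to right, the best length ending at each element is: 30→1, 43→2, 19→1, 39→2, 41→3, 4→1, 19→2, -3→1, 26→3, 3→2, 13→3, 9→3, 46→4, 33→4, 16→4, 41→5.
So the longest increasing subsequence has length 5, e.g. 4, 19, 26, 33, 41.

5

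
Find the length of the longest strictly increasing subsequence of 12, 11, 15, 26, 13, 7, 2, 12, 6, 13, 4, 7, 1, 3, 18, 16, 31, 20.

One longest increasing subsequence is 11, 12, 13, 18, 31 (positions 2,8,10,15,17), of length 5; no longer one exists.

5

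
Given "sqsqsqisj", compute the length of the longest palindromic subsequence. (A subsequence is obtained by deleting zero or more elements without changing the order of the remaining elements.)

7

One longest palindromic subsequence is sqsqsqs (positions 1,2,3,4,5,6,8); it reads the same forward and backward, and the interval DP gives dp[1][9] = 7.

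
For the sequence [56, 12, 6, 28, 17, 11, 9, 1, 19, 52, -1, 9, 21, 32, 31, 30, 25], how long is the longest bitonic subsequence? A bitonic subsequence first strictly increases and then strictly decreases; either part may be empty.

Let inc[i] be the LIS ending at i and dec[i] the longest strictly decreasing subsequence starting at i. inc = [1, 1, 1, 2, 2, 2, 2, 1, 3, 4, 1, 2, 4, 5, 5, 5, 5], dec = [7, 5, 3, 6, 5, 4, 3, 2, 2, 5, 1, 1, 1, 4, 3, 2, 1].
max_i inc[i]+dec[i]−1 = 8, with one witness 12, 17, 19, 52, 32, 31, 30, 25.

8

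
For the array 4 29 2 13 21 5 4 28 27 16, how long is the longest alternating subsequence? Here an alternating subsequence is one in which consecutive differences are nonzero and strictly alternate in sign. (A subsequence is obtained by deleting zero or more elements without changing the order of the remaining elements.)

A longest alternating subsequence is 4, 29, 2, 13, 5, 28, 27 (positions 1,2,3,4,6,8,9); its 6 consecutive differences strictly alternate in sign, and length 7 is optimal.

7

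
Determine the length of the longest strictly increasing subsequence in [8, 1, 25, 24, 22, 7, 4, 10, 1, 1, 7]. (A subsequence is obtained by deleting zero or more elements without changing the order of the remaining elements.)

One longest increasing subsequence is 1, 7, 10 (positions 2,6,8), of length 3; no longer one exists.

3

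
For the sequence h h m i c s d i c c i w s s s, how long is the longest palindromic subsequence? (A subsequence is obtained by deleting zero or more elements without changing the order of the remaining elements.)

6

One longest palindromic subsequence is siccis (positions 6,8,9,10,11,15); it reads the same forward and backward, and the interval DP gives dp[1][15] = 6.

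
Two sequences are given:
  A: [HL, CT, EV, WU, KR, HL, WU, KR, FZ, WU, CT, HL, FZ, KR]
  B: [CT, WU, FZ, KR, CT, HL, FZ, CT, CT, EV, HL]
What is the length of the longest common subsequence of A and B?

Backtracking the LCS table gives one alignment: CT (A2,B1) → WU (A4,B2) → KR (A5,B4) → HL (A6,B6) → FZ (A9,B7) → CT (A11,B9) → HL (A12,B11).
So the longest common subsequence has length 7.

7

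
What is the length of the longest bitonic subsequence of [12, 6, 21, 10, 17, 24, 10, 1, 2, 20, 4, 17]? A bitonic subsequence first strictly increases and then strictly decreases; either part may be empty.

6

One longest bitonic subsequence is 6, 10, 17, 24, 20, 17 (positions 2,4,5,6,10,12): it rises to 24 then falls. Length 6 is optimal.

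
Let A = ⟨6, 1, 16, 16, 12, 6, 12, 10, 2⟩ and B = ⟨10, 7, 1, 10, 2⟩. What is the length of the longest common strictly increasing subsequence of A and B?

2

For each value that appears in both, track the longest common increasing run ending there.
The best achievable length is 2; one witness is 1, 10 (A-positions 2,8, B-positions 3,4).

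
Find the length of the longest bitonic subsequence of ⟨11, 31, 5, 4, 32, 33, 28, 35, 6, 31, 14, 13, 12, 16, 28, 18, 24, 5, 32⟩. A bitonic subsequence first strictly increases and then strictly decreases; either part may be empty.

One longest bitonic subsequence is 11, 31, 32, 33, 35, 31, 14, 13, 12, 5 (positions 1,2,5,6,8,10,11,12,13,18): it rises to 35 then falls. Length 10 is optimal.

10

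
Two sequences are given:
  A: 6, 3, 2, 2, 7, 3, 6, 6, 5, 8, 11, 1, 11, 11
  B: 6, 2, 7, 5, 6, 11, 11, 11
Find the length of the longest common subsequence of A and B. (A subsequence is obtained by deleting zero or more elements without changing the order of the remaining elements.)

Backtracking the LCS table gives one alignment: 6 (A1,B1) → 2 (A4,B2) → 7 (A5,B3) → 6 (A8,B5) → 11 (A11,B6) → 11 (A13,B7) → 11 (A14,B8).
So the longest common subsequence has length 7.

7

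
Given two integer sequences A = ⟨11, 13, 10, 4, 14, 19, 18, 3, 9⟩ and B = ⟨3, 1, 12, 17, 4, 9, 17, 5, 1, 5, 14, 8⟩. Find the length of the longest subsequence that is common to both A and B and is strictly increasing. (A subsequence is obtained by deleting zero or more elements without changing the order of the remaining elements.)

2

For each value that appears in both, track the longest common increasing run ending there.
The best achievable length is 2; one witness is 3, 9 (A-positions 8,9, B-positions 1,6).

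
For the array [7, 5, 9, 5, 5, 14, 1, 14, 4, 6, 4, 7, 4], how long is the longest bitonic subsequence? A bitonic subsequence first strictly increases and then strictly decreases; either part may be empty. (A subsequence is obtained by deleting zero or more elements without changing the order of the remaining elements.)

Let inc[i] be the LIS ending at i and dec[i] the longest strictly decreasing subsequence starting at i. inc = [1, 1, 2, 1, 1, 3, 1, 3, 2, 3, 2, 4, 2], dec = [3, 2, 3, 2, 2, 3, 1, 3, 1, 2, 1, 2, 1].
max_i inc[i]+dec[i]−1 = 5, with one witness 7, 9, 14, 7, 4.

5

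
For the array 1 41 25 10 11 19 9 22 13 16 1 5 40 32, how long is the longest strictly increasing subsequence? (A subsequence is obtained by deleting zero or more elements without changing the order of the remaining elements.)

6

Let dp[i] be the longest increasing subsequence ending at position i. Then dp = [1, 2, 2, 2, 3, 4, 2, 5, 4, 5, 1, 2, 6, 6].
The maximum is 6; one witness is 1, 10, 11, 19, 22, 40 at positions 1,4,5,6,8,13.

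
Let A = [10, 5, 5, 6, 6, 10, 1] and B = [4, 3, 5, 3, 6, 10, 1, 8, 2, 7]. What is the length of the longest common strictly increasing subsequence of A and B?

3

A longest common strictly increasing subsequence is 5, 6, 10 (length 3); it appears in order in both A and B, and no longer such subsequence exists.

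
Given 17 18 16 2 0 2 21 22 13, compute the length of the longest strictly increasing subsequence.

4

Let dp[i] be the longest increasing subsequence ending at position i. Then dp = [1, 2, 1, 1, 1, 2, 3, 4, 3].
The maximum is 4; one witness is 17, 18, 21, 22 at positions 1,2,7,8.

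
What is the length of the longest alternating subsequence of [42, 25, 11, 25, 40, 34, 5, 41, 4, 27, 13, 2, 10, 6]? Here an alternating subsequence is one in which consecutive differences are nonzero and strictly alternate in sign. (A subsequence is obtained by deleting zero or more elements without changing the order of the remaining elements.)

10

Track the best alternating length ending on an up-step vs a down-step at each position: up/down = 1/1, 1/2, 1/2, 3/2, 3/2, 3/4, 1/4, 5/2, 1/6, 7/6, 7/8, 1/8, 9/8, 9/10.
The maximum over both is 10; one such subsequence is 42, 25, 40, 34, 41, 4, 27, 2, 10, 6.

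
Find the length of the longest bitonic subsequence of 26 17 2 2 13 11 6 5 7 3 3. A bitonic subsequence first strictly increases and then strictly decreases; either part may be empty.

7

Let inc[i] be the LIS ending at i and dec[i] the longest strictly decreasing subsequence starting at i. inc = [1, 1, 1, 1, 2, 2, 2, 2, 3, 2, 2], dec = [7, 6, 1, 1, 5, 4, 3, 2, 2, 1, 1].
max_i inc[i]+dec[i]−1 = 7, with one witness 26, 17, 13, 11, 6, 5, 3.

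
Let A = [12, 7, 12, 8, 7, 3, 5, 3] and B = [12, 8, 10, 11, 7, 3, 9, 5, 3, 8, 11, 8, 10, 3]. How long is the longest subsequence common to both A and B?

Backtracking the LCS table gives one alignment: 12 (A3,B1) → 8 (A4,B2) → 7 (A5,B5) → 3 (A6,B6) → 5 (A7,B8) → 3 (A8,B14).
So the longest common subsequence has length 6.

6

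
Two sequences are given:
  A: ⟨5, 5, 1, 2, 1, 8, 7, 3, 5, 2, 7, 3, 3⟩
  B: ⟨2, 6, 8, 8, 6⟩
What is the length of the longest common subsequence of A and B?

Backtracking the LCS table gives one alignment: 2 (A4,B1) → 8 (A6,B4).
So the longest common subsequence has length 2.

2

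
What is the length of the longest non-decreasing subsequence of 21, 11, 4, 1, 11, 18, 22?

Scanning left to right, the best length ending at each element is: 21→1, 11→1, 4→1, 1→1, 11→2, 18→3, 22→4.
So the longest non-decreasing subsequence has length 4, e.g. 11, 11, 18, 22.

4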